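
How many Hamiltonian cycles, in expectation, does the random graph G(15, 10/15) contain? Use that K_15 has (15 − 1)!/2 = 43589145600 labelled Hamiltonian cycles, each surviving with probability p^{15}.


K_15 has (15 − 1)!/2 = 43589145600 labelled Hamiltonian cycles.
For each such Hamiltonian cycle H, let X_H = 1 if all 15 edges of H are present in G. Then P[X_H = 1] = p^{15} = (2/3)^{15} = 32768/14348907.
By linearity of expectation: E[X] = Σ_H E[X_H] = 43589145600 · p^{15} = 43589145600 · 32768/14348907 = 5877897625600/59049.
Numerically: E[X] ≈ 9.95e+07.

E[X] = 43589145600 · (2/3)^{15} = 5877897625600/59049 ≈ 9.95e+07.


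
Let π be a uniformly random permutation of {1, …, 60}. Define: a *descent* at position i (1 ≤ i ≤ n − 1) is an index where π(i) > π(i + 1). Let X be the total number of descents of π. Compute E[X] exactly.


Write X = Σ X_I over i = 1, …, 59, with X_I the indicator of one descent.
There are 59 indicators.
For each fixed i, the pair (π(i), π(i+1)) is a uniformly random ordered pair of distinct values from {1, …, 60}; by symmetry P[π(i) > π(i+1)] = 1/2.
By linearity: E[X] = 59 · (1/2) = (60 − 1) · (1/2) = 59/2 ≈ 29.500.

E[X] = 59/2 = 29.500.


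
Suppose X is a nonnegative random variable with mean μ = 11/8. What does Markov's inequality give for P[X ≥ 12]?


μ = E[X] = 11/8, a = 12.
Markov: P[X ≥ 12] ≤ μ/a = (11/8)/12 = 11/96.
Numerically: ≈ 0.114583.
(Since a = 12 > μ = 1.375000, the bound 11/96 is < 1 and informative.)

P[X ≥ 12] ≤ 11/96 ≈ 0.114583.


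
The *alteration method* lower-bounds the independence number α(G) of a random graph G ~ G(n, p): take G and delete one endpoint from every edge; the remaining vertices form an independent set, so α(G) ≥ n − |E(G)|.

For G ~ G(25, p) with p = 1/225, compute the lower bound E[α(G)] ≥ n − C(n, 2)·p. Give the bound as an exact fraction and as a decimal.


E[|E(G)|] = C(25, 2)·p = 300 · (1/225) = 4/3.
E[α(G)] ≥ n − E[|E(G)|] = 25 − 4/3 = 71/3.
Numerically: ≈ 23.667.
(This is only a lower bound; the true E[α(G)] may be larger.)

E[α(G)] ≥ 71/3 ≈ 23.667.


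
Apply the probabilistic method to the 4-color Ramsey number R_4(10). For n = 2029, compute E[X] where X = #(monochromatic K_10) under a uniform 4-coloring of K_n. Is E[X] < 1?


E[X] = C(2029, 10) · 4^{1 − 45} = 318720800295355682059574310 · 4^{−44} = 318720800295355682059574310/309485009821345068724781056.
As a reduced fraction: E[X] = 159360400147677841029787155/154742504910672534362390528 ≈ 1.0298424.
Is E[X] < 1? NO.
Since E[X] ≥ 1, the first-moment bound is inconclusive at n = 2029; it does NOT by itself certify R_4(10) > 2029.

E[X] = 159360400147677841029787155/154742504910672534362390528 ≈ 1.0298424; E[X] ≥ 1; first-moment method inconclusive here.


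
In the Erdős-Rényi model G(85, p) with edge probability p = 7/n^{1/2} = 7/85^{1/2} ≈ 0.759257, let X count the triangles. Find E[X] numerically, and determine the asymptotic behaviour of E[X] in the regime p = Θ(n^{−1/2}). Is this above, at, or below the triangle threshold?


Number of potential triangles: C(85, 3) = 98770.
Each occurs with probability p³ ≈ (0.759257)³ ≈ 4.37689100e-01.
By linearity: E[X] = C(85, 3)·p³ ≈ 98770 · 4.37689100e-01 ≈ 43230.552425.
Since α = 1/2 < 1, p = c/n^{1/2} ≫ 1/n is above the triangle threshold p ~ 1/n. Asymptotically E[X] ~ (c³/6)·n^{3(1−α)} = (7³/6)·n^{1.5} → ∞; triangles are abundant w.h.p.

E[X] ≈ 43230.552425; in regime p = Θ(1/n^{1/2}) E[X] diverges (above the triangle threshold p ~ 1/n).


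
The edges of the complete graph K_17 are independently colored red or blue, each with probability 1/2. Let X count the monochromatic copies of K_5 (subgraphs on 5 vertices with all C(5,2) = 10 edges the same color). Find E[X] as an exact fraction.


Let X = Σ_S X_S over the C(17, 5) = 6188 subsets S of size 5, where X_S = 1 if the K_5 on S is monochromatic.
For a fixed S, the K_5 on S has C(5, 2) = 10 edges. P[all 10 edges red] = (1/2)^10, and likewise for blue, so P[monochromatic] = 2·(1/2)^10 = 2^{1 − 10} = 1/512.
By linearity of expectation: E[X] = C(17, 5) · 2^{1 − 10} = 6188 · 1/512 = 1547/128.
Numerically: E[X] ≈ 12.086.

E[X] = C(17,5)·2^(1−C(5,2)) = 1547/128 ≈ 12.086.


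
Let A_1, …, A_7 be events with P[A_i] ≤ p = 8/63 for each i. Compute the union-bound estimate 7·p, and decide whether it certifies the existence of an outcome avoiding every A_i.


Union bound: P[∪_{i=1}^{7} A_i] ≤ Σ_i P[A_i] ≤ 7·p = 7·(8/63) = 8/9.
Numerically: 8/9 ≈ 0.889.
Is 8/9 < 1? YES.
Since P[∪ A_i] ≤ 8/9 < 1, the complement has P[∩ A_i^c] ≥ 1 − 8/9 = 1/9 > 0, so some outcome avoids every A_i.

7·p = 8/9 ≈ 0.889; existence CERTIFIED by the union bound.


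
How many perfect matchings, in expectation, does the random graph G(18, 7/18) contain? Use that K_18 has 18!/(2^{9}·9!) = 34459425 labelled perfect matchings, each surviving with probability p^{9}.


K_18 has 18!/(2^{9}·9!) = 34459425 labelled perfect matchings.
For each such perfect matching H, let X_H = 1 if all 9 edges of H are present in G. Then P[X_H = 1] = p^{9} = (7/18)^{9} = 40353607/198359290368.
By linearity: E[X] = Σ_H E[X_H] = 34459425 · p^{9} = 34459425 · 40353607/198359290368 = 17167433257975/2448880128.
Numerically: E[X] ≈ 7.01e+03.

E[X] = 34459425 · (7/18)^{9} = 17167433257975/2448880128 ≈ 7.01e+03.


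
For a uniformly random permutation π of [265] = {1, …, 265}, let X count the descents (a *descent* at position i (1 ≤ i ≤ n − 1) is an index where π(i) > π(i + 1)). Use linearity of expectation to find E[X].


Write X = Σ X_I over i = 1, …, 264, with X_I the indicator of one descent.
There are 264 indicators.
For each fixed i, the pair (π(i), π(i+1)) is a uniformly random ordered pair of distinct values from {1, …, 265}; by symmetry P[π(i) > π(i+1)] = 1/2.
By linearity: E[X] = 264 · (1/2) = (265 − 1) · (1/2) = 132 ≈ 132.000.

E[X] = 132 = 132.000.


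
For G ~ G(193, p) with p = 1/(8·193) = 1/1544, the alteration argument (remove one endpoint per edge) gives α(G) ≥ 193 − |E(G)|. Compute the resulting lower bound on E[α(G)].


E[|E(G)|] = C(193, 2)·p = 18528 · (1/1544) = 12.
E[α(G)] ≥ n − E[|E(G)|] = 193 − 12 = 181.
Numerically: ≈ 181.00000.
(This is only a lower bound; the true E[α(G)] may be larger.)

E[α(G)] ≥ 181 ≈ 181.00000.


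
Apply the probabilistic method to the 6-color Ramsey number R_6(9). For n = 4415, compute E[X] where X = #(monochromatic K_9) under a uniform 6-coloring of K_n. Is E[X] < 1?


E[X] = C(4415, 9) · 6^{1 − 36} = 1742086910069196051229123255 · 6^{−35} = 1742086910069196051229123255/1719070799748422591028658176.
As a reduced fraction: E[X] = 1742086910069196051229123255/1719070799748422591028658176 ≈ 1.0133887.
Is E[X] < 1? NO.
Since E[X] ≥ 1, the first-moment bound is inconclusive at n = 4415; it does NOT by itself certify R_6(9) > 4415.

E[X] = 1742086910069196051229123255/1719070799748422591028658176 ≈ 1.0133887; E[X] ≥ 1; first-moment method inconclusive here.


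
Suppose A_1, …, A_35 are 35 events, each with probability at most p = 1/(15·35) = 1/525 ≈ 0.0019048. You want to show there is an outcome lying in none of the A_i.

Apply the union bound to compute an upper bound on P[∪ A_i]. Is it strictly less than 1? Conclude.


Union bound: P[∪_{i=1}^{35} A_i] ≤ Σ_i P[A_i] ≤ 35·p = 35·(1/525) = 1/15.
Numerically: 1/15 ≈ 0.0666667.
Is 1/15 < 1? YES.
Since P[∪ A_i] ≤ 1/15 < 1, the complement has P[∩ A_i^c] ≥ 1 − 1/15 = 14/15 > 0, so some outcome avoids every A_i.

35·p = 1/15 ≈ 0.0666667; existence CERTIFIED by the union bound.


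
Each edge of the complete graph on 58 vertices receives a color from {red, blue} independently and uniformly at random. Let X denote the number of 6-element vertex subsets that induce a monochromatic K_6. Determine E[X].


Let X = Σ_S X_S over the C(58, 6) = 40475358 subsets S of size 6, where X_S = 1 if the K_6 on S is monochromatic.
For a fixed S, the K_6 on S has C(6, 2) = 15 edges. P[all 15 edges red] = (1/2)^15, and likewise for blue, so P[monochromatic] = 2·(1/2)^15 = 2^{1 − 15} = 1/16384.
Summing: E[X] = C(58, 6) · 2^{1 − 15} = 40475358 · 1/16384 = 20237679/8192.
Numerically: E[X] ≈ 2470.419800.

E[X] = C(58,6)·2^(1−C(6,2)) = 20237679/8192 ≈ 2470.419800.


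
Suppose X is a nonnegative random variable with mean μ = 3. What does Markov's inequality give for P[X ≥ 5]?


μ = E[X] = 3, a = 5.
Markov: P[X ≥ 5] ≤ μ/a = (3)/5 = 3/5.
Numerically: ≈ 0.60000.
(Since a = 5 > μ = 3.00000, the bound 3/5 is < 1 and informative.)

P[X ≥ 5] ≤ 3/5 ≈ 0.60000.


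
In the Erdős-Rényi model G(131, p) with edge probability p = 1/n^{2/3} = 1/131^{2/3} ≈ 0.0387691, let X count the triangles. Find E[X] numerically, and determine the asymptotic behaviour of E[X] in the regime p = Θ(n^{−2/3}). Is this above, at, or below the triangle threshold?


Number of potential triangles: C(131, 3) = 366145.
Each occurs with probability p³ ≈ (0.0387691)³ ≈ 5.82716625e-05.
By linearity: E[X] = C(131, 3)·p³ ≈ 366145 · 5.82716625e-05 ≈ 21.335878.
Since α = 2/3 < 1, p = c/n^{2/3} ≫ 1/n is above the triangle threshold p ~ 1/n. Asymptotically E[X] ~ (c³/6)·n^{3(1−α)} = (1³/6)·n^{1} → ∞; triangles are abundant w.h.p.

E[X] ≈ 21.335878; in regime p = Θ(1/n^{2/3}) E[X] diverges (above the triangle threshold p ~ 1/n).


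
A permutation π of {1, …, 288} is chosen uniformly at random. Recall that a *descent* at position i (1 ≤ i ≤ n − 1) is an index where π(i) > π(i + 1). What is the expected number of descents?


Write X = Σ X_I over i = 1, …, 287, with X_I the indicator of one descent.
There are 287 indicators.
For each fixed i, the pair (π(i), π(i+1)) is a uniformly random ordered pair of distinct values from {1, …, 288}; by symmetry P[π(i) > π(i+1)] = 1/2.
By linearity: E[X] = 287 · (1/2) = (288 − 1) · (1/2) = 287/2 ≈ 143.5000.

E[X] = 287/2 = 143.5000.


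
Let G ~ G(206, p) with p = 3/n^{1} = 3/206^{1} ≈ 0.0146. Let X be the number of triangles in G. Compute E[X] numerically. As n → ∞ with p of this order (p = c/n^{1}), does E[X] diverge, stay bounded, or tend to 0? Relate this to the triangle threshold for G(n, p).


Number of potential triangles: C(206, 3) = 1435820.
Each occurs with probability p³ ≈ (0.0146)³ ≈ 3.08860e-06.
By linearity: E[X] = C(206, 3)·p³ ≈ 1435820 · 3.08860e-06 ≈ 4.435.
Here α = 1, so p = 3/n is exactly at the triangle threshold p ~ 1/n. Asymptotically E[X] → c³/6 = 3³/6 = 9/2 ≈ 4.500, a bounded constant. In this regime the triangle count is asymptotically Poisson(c³/6).

E[X] ≈ 4.435; in regime p = Θ(1/n^{1}) E[X] stays bounded (at the triangle threshold p ~ 1/n).


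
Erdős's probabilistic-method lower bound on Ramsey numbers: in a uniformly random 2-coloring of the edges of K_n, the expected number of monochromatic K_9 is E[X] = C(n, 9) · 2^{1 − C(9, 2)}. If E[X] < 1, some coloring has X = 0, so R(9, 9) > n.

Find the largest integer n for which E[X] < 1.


We need C(n, 9) · 2^{1 − 36} < 1, i.e. C(n, 9) < 2^{36 − 1} = 34359738368.
Check values of n near the boundary:
  n = 62: C(62, 9) = 20286591270; 20286591270 < 34359738368? YES
  n = 63: C(63, 9) = 23667689815; 23667689815 < 34359738368? YES
  n = 64: C(64, 9) = 27540584512; 27540584512 < 34359738368? YES
  n = 65: C(65, 9) = 31966749880; 31966749880 < 34359738368? YES
  n = 66: C(66, 9) = 37014131440; 37014131440 < 34359738368? NO
The largest n with C(n, 9) < 34359738368 is n = 65 (where E[X] = 3995843735/4294967296 ≈ 0.9304). Hence R(9, 9) > 65, i.e. R(9, 9) ≥ 66.

Largest n = 65; hence R(9, 9) > 65.


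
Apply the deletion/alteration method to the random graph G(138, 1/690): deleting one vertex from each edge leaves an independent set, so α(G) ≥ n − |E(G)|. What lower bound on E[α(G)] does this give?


E[|E(G)|] = C(138, 2)·p = 9453 · (1/690) = 137/10.
E[α(G)] ≥ n − E[|E(G)|] = 138 − 137/10 = 1243/10.
Numerically: ≈ 124.3000.
(This is only a lower bound; the true E[α(G)] may be larger.)

E[α(G)] ≥ 1243/10 ≈ 124.3000.


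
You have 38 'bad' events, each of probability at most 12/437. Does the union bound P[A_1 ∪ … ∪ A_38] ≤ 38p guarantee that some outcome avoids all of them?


Union bound: P[∪_{i=1}^{38} A_i] ≤ Σ_i P[A_i] ≤ 38·p = 38·(12/437) = 24/23.
Numerically: 24/23 ≈ 1.04348.
Is 24/23 < 1? NO.
Since the bound 24/23 is ≥ 1, the union bound is uninformative here; it does NOT by itself certify existence.

38·p = 24/23 ≈ 1.04348; existence NOT certified by the union bound.


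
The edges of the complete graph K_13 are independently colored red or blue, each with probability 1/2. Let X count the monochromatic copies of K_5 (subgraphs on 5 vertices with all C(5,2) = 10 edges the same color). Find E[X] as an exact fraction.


Let X = Σ_S X_S over the C(13, 5) = 1287 subsets S of size 5, where X_S = 1 if the K_5 on S is monochromatic.
For a fixed S, the K_5 on S has C(5, 2) = 10 edges. P[all 10 edges red] = (1/2)^10, and likewise for blue, so P[monochromatic] = 2·(1/2)^10 = 2^{1 − 10} = 1/512.
Summing: E[X] = C(13, 5) · 2^{1 − 10} = 1287 · 1/512 = 1287/512.
Numerically: E[X] ≈ 2.5137.

E[X] = C(13,5)·2^(1−C(5,2)) = 1287/512 ≈ 2.5137.


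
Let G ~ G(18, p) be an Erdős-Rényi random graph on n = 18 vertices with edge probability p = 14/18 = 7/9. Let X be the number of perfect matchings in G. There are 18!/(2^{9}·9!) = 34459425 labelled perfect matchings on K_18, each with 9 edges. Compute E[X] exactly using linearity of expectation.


K_18 has 18!/(2^{9}·9!) = 34459425 labelled perfect matchings.
For each such perfect matching H, let X_H = 1 if all 9 edges of H are present in G. Then P[X_H = 1] = p^{9} = (7/9)^{9} = 40353607/387420489.
Summing the indicators: E[X] = Σ_H E[X_H] = 34459425 · p^{9} = 34459425 · 40353607/387420489 = 17167433257975/4782969.
Numerically: E[X] ≈ 3.58928e+06.

E[X] = 34459425 · (7/9)^{9} = 17167433257975/4782969 ≈ 3.58928e+06.


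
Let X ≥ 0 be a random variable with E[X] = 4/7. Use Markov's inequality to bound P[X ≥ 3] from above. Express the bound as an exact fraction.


μ = E[X] = 4/7, a = 3.
Markov: P[X ≥ 3] ≤ μ/a = (4/7)/3 = 4/21.
Numerically: ≈ 0.190.
(Since a = 3 > μ = 0.571, the bound 4/21 is < 1 and informative.)

P[X ≥ 3] ≤ 4/21 ≈ 0.190.


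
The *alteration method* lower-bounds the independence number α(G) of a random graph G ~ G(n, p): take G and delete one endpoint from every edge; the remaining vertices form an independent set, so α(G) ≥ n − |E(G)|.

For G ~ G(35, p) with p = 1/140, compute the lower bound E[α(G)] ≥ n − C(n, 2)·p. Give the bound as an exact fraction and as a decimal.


E[|E(G)|] = C(35, 2)·p = 595 · (1/140) = 17/4.
E[α(G)] ≥ n − E[|E(G)|] = 35 − 17/4 = 123/4.
Numerically: ≈ 30.750000.
(This is only a lower bound; the true E[α(G)] may be larger.)

E[α(G)] ≥ 123/4 ≈ 30.750000.


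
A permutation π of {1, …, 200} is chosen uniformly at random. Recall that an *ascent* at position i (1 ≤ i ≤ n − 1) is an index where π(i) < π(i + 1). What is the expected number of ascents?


Write X = Σ X_I over i = 1, …, 199, with X_I the indicator of one ascent.
There are 199 indicators.
For each fixed i, the pair (π(i), π(i+1)) is a uniformly random ordered pair of distinct values from {1, …, 200}; by symmetry P[π(i) < π(i+1)] = 1/2.
By linearity: E[X] = 199 · (1/2) = (200 − 1) · (1/2) = 199/2 ≈ 99.50000.

E[X] = 199/2 = 99.50000.


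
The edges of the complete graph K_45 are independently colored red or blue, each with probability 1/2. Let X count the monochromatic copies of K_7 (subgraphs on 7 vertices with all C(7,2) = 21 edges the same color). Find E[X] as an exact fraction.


Let X = Σ_S X_S over the C(45, 7) = 45379620 subsets S of size 7, where X_S = 1 if the K_7 on S is monochromatic.
For a fixed S, the K_7 on S has C(7, 2) = 21 edges. P[all 21 edges red] = (1/2)^21, and likewise for blue, so P[monochromatic] = 2·(1/2)^21 = 2^{1 − 21} = 1/1048576.
Summing: E[X] = C(45, 7) · 2^{1 − 21} = 45379620 · 1/1048576 = 11344905/262144.
Numerically: E[X] ≈ 43.2774.

E[X] = C(45,7)·2^(1−C(7,2)) = 11344905/262144 ≈ 43.2774.


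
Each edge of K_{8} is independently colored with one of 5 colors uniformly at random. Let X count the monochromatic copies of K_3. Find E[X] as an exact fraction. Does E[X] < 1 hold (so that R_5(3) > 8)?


E[X] = C(8, 3) · 5^{1 − 3} = 56 · 5^{−2} = 56/25.
As a reduced fraction: E[X] = 56/25 ≈ 2.240.
Is E[X] < 1? NO.
Since E[X] ≥ 1, the first-moment bound is inconclusive at n = 8; it does NOT by itself certify R_5(3) > 8.

E[X] = 56/25 ≈ 2.240; E[X] ≥ 1; first-moment method inconclusive here.


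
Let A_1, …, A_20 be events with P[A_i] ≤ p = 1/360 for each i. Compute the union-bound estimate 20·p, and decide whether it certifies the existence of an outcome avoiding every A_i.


Union bound: P[∪_{i=1}^{20} A_i] ≤ Σ_i P[A_i] ≤ 20·p = 20·(1/360) = 1/18.
Numerically: 1/18 ≈ 0.056.
Is 1/18 < 1? YES.
Since P[∪ A_i] ≤ 1/18 < 1, the complement has P[∩ A_i^c] ≥ 1 − 1/18 = 17/18 > 0, so some outcome avoids every A_i.

20·p = 1/18 ≈ 0.056; existence CERTIFIED by the union bound.


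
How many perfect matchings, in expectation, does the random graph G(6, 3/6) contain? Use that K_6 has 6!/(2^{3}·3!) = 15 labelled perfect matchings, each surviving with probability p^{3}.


K_6 has 6!/(2^{3}·3!) = 15 labelled perfect matchings.
For each such perfect matching H, let X_H = 1 if all 3 edges of H are present in G. Then P[X_H = 1] = p^{3} = (1/2)^{3} = 1/8.
Summing the indicators: E[X] = Σ_H E[X_H] = 15 · p^{3} = 15 · 1/8 = 15/8.
Numerically: E[X] ≈ 1.875.

E[X] = 15 · (1/2)^{3} = 15/8 ≈ 1.875.


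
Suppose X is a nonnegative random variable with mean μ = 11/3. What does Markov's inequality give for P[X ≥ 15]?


μ = E[X] = 11/3, a = 15.
Markov: P[X ≥ 15] ≤ μ/a = (11/3)/15 = 11/45.
Numerically: ≈ 0.244.
(Since a = 15 > μ = 3.667, the bound 11/45 is < 1 and informative.)

P[X ≥ 15] ≤ 11/45 ≈ 0.244.


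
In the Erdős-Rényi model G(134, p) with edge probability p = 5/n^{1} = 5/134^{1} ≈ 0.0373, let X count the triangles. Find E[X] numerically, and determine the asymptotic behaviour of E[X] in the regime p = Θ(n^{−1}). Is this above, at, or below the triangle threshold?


Number of potential triangles: C(134, 3) = 392084.
Each occurs with probability p³ ≈ (0.0373)³ ≈ 5.19512e-05.
By linearity: E[X] = C(134, 3)·p³ ≈ 392084 · 5.19512e-05 ≈ 20.369.
Here α = 1, so p = 5/n is exactly at the triangle threshold p ~ 1/n. Asymptotically E[X] → c³/6 = 5³/6 = 125/6 ≈ 20.833, a bounded constant. In this regime the triangle count is asymptotically Poisson(c³/6).

E[X] ≈ 20.369; in regime p = Θ(1/n^{1}) E[X] stays bounded (at the triangle threshold p ~ 1/n).


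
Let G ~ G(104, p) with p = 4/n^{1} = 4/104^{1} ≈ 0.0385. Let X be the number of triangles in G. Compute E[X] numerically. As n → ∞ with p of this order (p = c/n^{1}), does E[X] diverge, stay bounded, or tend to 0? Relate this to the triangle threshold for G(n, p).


Number of potential triangles: C(104, 3) = 182104.
Each occurs with probability p³ ≈ (0.0385)³ ≈ 5.68958e-05.
By linearity: E[X] = C(104, 3)·p³ ≈ 182104 · 5.68958e-05 ≈ 10.361.
Here α = 1, so p = 4/n is exactly at the triangle threshold p ~ 1/n. Asymptotically E[X] → c³/6 = 4³/6 = 32/3 ≈ 10.667, a bounded constant. In this regime the triangle count is asymptotically Poisson(c³/6).

E[X] ≈ 10.361; in regime p = Θ(1/n^{1}) E[X] stays bounded (at the triangle threshold p ~ 1/n).


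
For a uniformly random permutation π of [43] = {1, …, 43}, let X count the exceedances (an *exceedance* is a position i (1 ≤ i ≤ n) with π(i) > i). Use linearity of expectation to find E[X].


Write X = Σ_{i=1}^{43} X_i, where X_i = 1_{π(i) > i}.
For each fixed i, π(i) is uniform over {1, …, 43} (marginal of a uniform permutation), so P[π(i) > i] = (n − i)/n. Summing: Σ_{i=1}^{43} (n − i)/n = (0 + 1 + … + 42)/43 = 43(43 − 1)/(2·43) = (43 − 1)/2.
Hence E[X] = Σ_{i=1}^{43} (43 − i)/43 = 21 ≈ 21.00000.

E[X] = 21 = 21.00000.


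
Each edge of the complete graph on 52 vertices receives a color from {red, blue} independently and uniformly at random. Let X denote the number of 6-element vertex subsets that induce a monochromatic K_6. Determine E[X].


Let X = Σ_S X_S over the C(52, 6) = 20358520 subsets S of size 6, where X_S = 1 if the K_6 on S is monochromatic.
For a fixed S, the K_6 on S has C(6, 2) = 15 edges. P[all 15 edges red] = (1/2)^15, and likewise for blue, so P[monochromatic] = 2·(1/2)^15 = 2^{1 − 15} = 1/16384.
Summing: E[X] = C(52, 6) · 2^{1 − 15} = 20358520 · 1/16384 = 2544815/2048.
Numerically: E[X] ≈ 1242.585449.

E[X] = C(52,6)·2^(1−C(6,2)) = 2544815/2048 ≈ 1242.585449.


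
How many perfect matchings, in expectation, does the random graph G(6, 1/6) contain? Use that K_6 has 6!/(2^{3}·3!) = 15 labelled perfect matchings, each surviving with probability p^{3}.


K_6 has 6!/(2^{3}·3!) = 15 labelled perfect matchings.
For each such perfect matching H, let X_H = 1 if all 3 edges of H are present in G. Then P[X_H = 1] = p^{3} = (1/6)^{3} = 1/216.
By linearity: E[X] = Σ_H E[X_H] = 15 · p^{3} = 15 · 1/216 = 5/72.
Numerically: E[X] ≈ 0.0694.

E[X] = 15 · (1/6)^{3} = 5/72 ≈ 0.0694.


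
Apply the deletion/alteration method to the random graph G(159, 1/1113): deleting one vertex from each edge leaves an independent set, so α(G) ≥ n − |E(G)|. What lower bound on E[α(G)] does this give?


E[|E(G)|] = C(159, 2)·p = 12561 · (1/1113) = 79/7.
E[α(G)] ≥ n − E[|E(G)|] = 159 − 79/7 = 1034/7.
Numerically: ≈ 147.714286.
(This is only a lower bound; the true E[α(G)] may be larger.)

E[α(G)] ≥ 1034/7 ≈ 147.714286.


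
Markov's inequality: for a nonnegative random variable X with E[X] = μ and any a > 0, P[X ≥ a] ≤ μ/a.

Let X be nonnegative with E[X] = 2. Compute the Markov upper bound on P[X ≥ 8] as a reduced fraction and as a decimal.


μ = E[X] = 2, a = 8.
Markov: P[X ≥ 8] ≤ μ/a = (2)/8 = 1/4.
Numerically: ≈ 0.250000.
(Since a = 8 > μ = 2.000000, the bound 1/4 is < 1 and informative.)

P[X ≥ 8] ≤ 1/4 ≈ 0.250000.


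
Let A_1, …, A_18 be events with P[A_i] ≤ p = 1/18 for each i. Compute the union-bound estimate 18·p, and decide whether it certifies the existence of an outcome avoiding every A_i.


Union bound: P[∪_{i=1}^{18} A_i] ≤ Σ_i P[A_i] ≤ 18·p = 18·(1/18) = 1.
Numerically: 1 ≈ 1.000000.
Is 1 < 1? NO.
Since the bound 1 is ≥ 1, the union bound is uninformative here; it does NOT by itself certify existence.

18·p = 1 ≈ 1.000000; existence NOT certified by the union bound.


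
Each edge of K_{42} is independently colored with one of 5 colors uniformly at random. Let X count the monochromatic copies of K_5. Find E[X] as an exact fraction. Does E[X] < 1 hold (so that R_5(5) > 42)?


E[X] = C(42, 5) · 5^{1 − 10} = 850668 · 5^{−9} = 850668/1953125.
As a reduced fraction: E[X] = 850668/1953125 ≈ 0.4355420.
Is E[X] < 1? YES.
Since E[X] < 1, there exists a 5-coloring of K_{42} with no monochromatic K_5; hence R_5(5) > 42.

E[X] = 850668/1953125 ≈ 0.4355420; E[X] < 1, so R_5(5) > 42.


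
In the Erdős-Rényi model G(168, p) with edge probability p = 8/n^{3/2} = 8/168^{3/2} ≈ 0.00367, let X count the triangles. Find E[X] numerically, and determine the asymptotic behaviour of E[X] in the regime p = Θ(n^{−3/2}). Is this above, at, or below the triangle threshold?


Number of potential triangles: C(168, 3) = 776216.
Each occurs with probability p³ ≈ (0.00367)³ ≈ 4.95882e-08.
By linearity: E[X] = C(168, 3)·p³ ≈ 776216 · 4.95882e-08 ≈ 0.038.
Since α = 3/2 > 1, p = c/n^{3/2} = o(1/n) is below the triangle threshold p ~ 1/n. Asymptotically E[X] ~ (c³/6)·n^{3(1−α)} = (8³/6)·n^{-1.5} → 0, so by Markov's inequality G has no triangles w.h.p.

E[X] ≈ 0.038; in regime p = Θ(1/n^{3/2}) E[X] tends to 0 (below the triangle threshold p ~ 1/n).


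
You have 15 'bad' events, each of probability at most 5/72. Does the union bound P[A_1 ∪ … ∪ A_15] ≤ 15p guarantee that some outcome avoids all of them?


Union bound: P[∪_{i=1}^{15} A_i] ≤ Σ_i P[A_i] ≤ 15·p = 15·(5/72) = 25/24.
Numerically: 25/24 ≈ 1.042.
Is 25/24 < 1? NO.
Since the bound 25/24 is ≥ 1, the union bound is uninformative here; it does NOT by itself certify existence.

15·p = 25/24 ≈ 1.042; existence NOT certified by the union bound.


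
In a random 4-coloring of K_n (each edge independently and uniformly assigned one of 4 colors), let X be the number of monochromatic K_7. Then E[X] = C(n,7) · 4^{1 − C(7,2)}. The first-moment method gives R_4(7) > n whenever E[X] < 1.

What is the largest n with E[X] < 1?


We need C(n, 7) · 4^{1 − 21} < 1, i.e. C(n, 7) < 4^{21 − 1} = 1099511627776.
Check values of n near the boundary:
  n = 175: C(175, 7) = 883208107275; 883208107275 < 1099511627776? YES
  n = 176: C(176, 7) = 919790691600; 919790691600 < 1099511627776? YES
  n = 177: C(177, 7) = 957664425960; 957664425960 < 1099511627776? YES
  n = 178: C(178, 7) = 996867063280; 996867063280 < 1099511627776? YES
  n = 179: C(179, 7) = 1037437234460; 1037437234460 < 1099511627776? YES
  n = 180: C(180, 7) = 1079414463600; 1079414463600 < 1099511627776? YES
  n = 181: C(181, 7) = 1122839183400; 1122839183400 < 1099511627776? NO
  n = 182: C(182, 7) = 1167752750736; 1167752750736 < 1099511627776? NO
The largest n with C(n, 7) < 1099511627776 is n = 180 (where E[X] = 67463403975/68719476736 ≈ 0.9817). Hence R_4(7) > 180, i.e. R_4(7) ≥ 181.

Largest n = 180; hence R_4(7) > 180.


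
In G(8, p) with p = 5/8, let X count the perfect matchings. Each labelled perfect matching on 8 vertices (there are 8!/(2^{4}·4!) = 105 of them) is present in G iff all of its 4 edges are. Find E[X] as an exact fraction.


K_8 has 8!/(2^{4}·4!) = 105 labelled perfect matchings.
For each such perfect matching H, let X_H = 1 if all 4 edges of H are present in G. Then P[X_H = 1] = p^{4} = (5/8)^{4} = 625/4096.
Summing the indicators: E[X] = Σ_H E[X_H] = 105 · p^{4} = 105 · 625/4096 = 65625/4096.
Numerically: E[X] ≈ 16.

E[X] = 105 · (5/8)^{4} = 65625/4096 ≈ 16.


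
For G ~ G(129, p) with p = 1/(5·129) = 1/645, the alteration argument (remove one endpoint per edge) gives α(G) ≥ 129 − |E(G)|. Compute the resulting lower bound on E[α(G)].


E[|E(G)|] = C(129, 2)·p = 8256 · (1/645) = 64/5.
E[α(G)] ≥ n − E[|E(G)|] = 129 − 64/5 = 581/5.
Numerically: ≈ 116.20000.
(This is only a lower bound; the true E[α(G)] may be larger.)

E[α(G)] ≥ 581/5 ≈ 116.20000.


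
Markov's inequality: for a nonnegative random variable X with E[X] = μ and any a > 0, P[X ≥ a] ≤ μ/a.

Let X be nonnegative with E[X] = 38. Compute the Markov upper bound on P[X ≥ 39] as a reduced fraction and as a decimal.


μ = E[X] = 38, a = 39.
Markov: P[X ≥ 39] ≤ μ/a = (38)/39 = 38/39.
Numerically: ≈ 0.974359.
(Since a = 39 > μ = 38.000000, the bound 38/39 is < 1 and informative.)

P[X ≥ 39] ≤ 38/39 ≈ 0.974359.


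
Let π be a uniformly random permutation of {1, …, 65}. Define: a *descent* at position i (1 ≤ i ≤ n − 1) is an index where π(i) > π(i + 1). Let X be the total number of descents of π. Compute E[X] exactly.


Write X = Σ X_I over i = 1, …, 64, with X_I the indicator of one descent.
There are 64 indicators.
For each fixed i, the pair (π(i), π(i+1)) is a uniformly random ordered pair of distinct values from {1, …, 65}; by symmetry P[π(i) > π(i+1)] = 1/2.
By linearity: E[X] = 64 · (1/2) = (65 − 1) · (1/2) = 32 ≈ 32.000000.

E[X] = 32 = 32.000000.


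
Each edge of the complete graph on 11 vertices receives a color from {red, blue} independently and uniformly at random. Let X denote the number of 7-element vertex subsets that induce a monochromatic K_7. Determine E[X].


Let X = Σ_S X_S over the C(11, 7) = 330 subsets S of size 7, where X_S = 1 if the K_7 on S is monochromatic.
For a fixed S, the K_7 on S has C(7, 2) = 21 edges. P[all 21 edges red] = (1/2)^21, and likewise for blue, so P[monochromatic] = 2·(1/2)^21 = 2^{1 − 21} = 1/1048576.
Summing: E[X] = C(11, 7) · 2^{1 − 21} = 330 · 1/1048576 = 165/524288.
Numerically: E[X] ≈ 0.000.

E[X] = C(11,7)·2^(1−C(7,2)) = 165/524288 ≈ 0.000.


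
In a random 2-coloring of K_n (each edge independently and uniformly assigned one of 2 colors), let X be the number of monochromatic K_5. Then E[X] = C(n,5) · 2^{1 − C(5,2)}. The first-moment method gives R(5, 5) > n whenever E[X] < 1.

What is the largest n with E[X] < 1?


We need C(n, 5) · 2^{1 − 10} < 1, i.e. C(n, 5) < 2^{10 − 1} = 512.
Check values of n near the boundary:
  n = 9: C(9, 5) = 126; 126 < 512? YES
  n = 10: C(10, 5) = 252; 252 < 512? YES
  n = 11: C(11, 5) = 462; 462 < 512? YES
  n = 12: C(12, 5) = 792; 792 < 512? NO
  n = 13: C(13, 5) = 1287; 1287 < 512? NO
  n = 14: C(14, 5) = 2002; 2002 < 512? NO
The largest n with C(n, 5) < 512 is n = 11 (where E[X] = 231/256 ≈ 0.902344). Hence R(5, 5) > 11, i.e. R(5, 5) ≥ 12.

Largest n = 11; hence R(5, 5) > 11.


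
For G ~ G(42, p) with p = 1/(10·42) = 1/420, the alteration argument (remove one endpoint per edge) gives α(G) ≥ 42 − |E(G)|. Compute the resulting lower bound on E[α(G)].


E[|E(G)|] = C(42, 2)·p = 861 · (1/420) = 41/20.
E[α(G)] ≥ n − E[|E(G)|] = 42 − 41/20 = 799/20.
Numerically: ≈ 39.950.
(This is only a lower bound; the true E[α(G)] may be larger.)

E[α(G)] ≥ 799/20 ≈ 39.950.


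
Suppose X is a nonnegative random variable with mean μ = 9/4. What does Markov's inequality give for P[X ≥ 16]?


μ = E[X] = 9/4, a = 16.
Markov: P[X ≥ 16] ≤ μ/a = (9/4)/16 = 9/64.
Numerically: ≈ 0.1406.
(Since a = 16 > μ = 2.2500, the bound 9/64 is < 1 and informative.)

P[X ≥ 16] ≤ 9/64 ≈ 0.1406.


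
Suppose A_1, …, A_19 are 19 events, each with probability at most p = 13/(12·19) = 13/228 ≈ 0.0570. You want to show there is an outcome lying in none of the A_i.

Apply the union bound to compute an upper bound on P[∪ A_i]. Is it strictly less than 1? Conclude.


Union bound: P[∪_{i=1}^{19} A_i] ≤ Σ_i P[A_i] ≤ 19·p = 19·(13/228) = 13/12.
Numerically: 13/12 ≈ 1.0833.
Is 13/12 < 1? NO.
Since the bound 13/12 is ≥ 1, the union bound is uninformative here; it does NOT by itself certify existence.

19·p = 13/12 ≈ 1.0833; existence NOT certified by the union bound.


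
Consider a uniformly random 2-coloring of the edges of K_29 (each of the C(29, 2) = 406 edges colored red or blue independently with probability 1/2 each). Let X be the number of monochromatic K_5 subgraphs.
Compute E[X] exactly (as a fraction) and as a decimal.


Let X = Σ_S X_S over the C(29, 5) = 118755 subsets S of size 5, where X_S = 1 if the K_5 on S is monochromatic.
For a fixed S, the K_5 on S has C(5, 2) = 10 edges. P[all 10 edges red] = (1/2)^10, and likewise for blue, so P[monochromatic] = 2·(1/2)^10 = 2^{1 − 10} = 1/512.
Summing: E[X] = C(29, 5) · 2^{1 − 10} = 118755 · 1/512 = 118755/512.
Numerically: E[X] ≈ 231.9434.

E[X] = C(29,5)·2^(1−C(5,2)) = 118755/512 ≈ 231.9434.


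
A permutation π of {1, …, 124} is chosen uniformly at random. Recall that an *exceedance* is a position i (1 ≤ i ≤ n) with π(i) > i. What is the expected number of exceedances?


Write X = Σ_{i=1}^{124} X_i, where X_i = 1_{π(i) > i}.
For each fixed i, π(i) is uniform over {1, …, 124} (marginal of a uniform permutation), so P[π(i) > i] = (n − i)/n. Summing: Σ_{i=1}^{124} (n − i)/n = (0 + 1 + … + 123)/124 = 124(124 − 1)/(2·124) = (124 − 1)/2.
Hence E[X] = Σ_{i=1}^{124} (124 − i)/124 = 123/2 ≈ 61.5000.

E[X] = 123/2 = 61.5000.


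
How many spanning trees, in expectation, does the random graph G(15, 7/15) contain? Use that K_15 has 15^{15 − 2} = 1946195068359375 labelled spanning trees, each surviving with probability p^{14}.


K_15 has 15^{15 − 2} = 1946195068359375 labelled spanning trees.
For each such spanning tree H, let X_H = 1 if all 14 edges of H are present in G. Then P[X_H = 1] = p^{14} = (7/15)^{14} = 678223072849/29192926025390625.
Summing the indicators: E[X] = Σ_H E[X_H] = 1946195068359375 · p^{14} = 1946195068359375 · 678223072849/29192926025390625 = 678223072849/15.
Numerically: E[X] ≈ 4.52149e+10.

E[X] = 1946195068359375 · (7/15)^{14} = 678223072849/15 ≈ 4.52149e+10.


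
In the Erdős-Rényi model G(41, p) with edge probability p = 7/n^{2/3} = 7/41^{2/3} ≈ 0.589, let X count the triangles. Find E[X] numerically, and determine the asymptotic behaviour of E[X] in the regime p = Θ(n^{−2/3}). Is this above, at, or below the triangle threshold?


Number of potential triangles: C(41, 3) = 10660.
Each occurs with probability p³ ≈ (0.589)³ ≈ 2.04045e-01.
By linearity: E[X] = C(41, 3)·p³ ≈ 10660 · 2.04045e-01 ≈ 2175.122.
Since α = 2/3 < 1, p = c/n^{2/3} ≫ 1/n is above the triangle threshold p ~ 1/n. Asymptotically E[X] ~ (c³/6)·n^{3(1−α)} = (7³/6)·n^{1} → ∞; triangles are abundant w.h.p.

E[X] ≈ 2175.122; in regime p = Θ(1/n^{2/3}) E[X] diverges (above the triangle threshold p ~ 1/n).


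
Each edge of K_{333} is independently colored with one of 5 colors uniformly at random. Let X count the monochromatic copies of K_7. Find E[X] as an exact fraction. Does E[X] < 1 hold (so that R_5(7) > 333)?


E[X] = C(333, 7) · 5^{1 − 21} = 84549532139028 · 5^{−20} = 84549532139028/95367431640625.
As a reduced fraction: E[X] = 84549532139028/95367431640625 ≈ 0.887.
Is E[X] < 1? YES.
Since E[X] < 1, there exists a 5-coloring of K_{333} with no monochromatic K_7; hence R_5(7) > 333.

E[X] = 84549532139028/95367431640625 ≈ 0.887; E[X] < 1, so R_5(7) > 333.


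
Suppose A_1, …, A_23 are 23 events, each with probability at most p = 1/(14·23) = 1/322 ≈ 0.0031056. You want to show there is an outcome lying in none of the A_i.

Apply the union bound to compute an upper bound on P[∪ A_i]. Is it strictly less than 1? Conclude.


Union bound: P[∪_{i=1}^{23} A_i] ≤ Σ_i P[A_i] ≤ 23·p = 23·(1/322) = 1/14.
Numerically: 1/14 ≈ 0.0714286.
Is 1/14 < 1? YES.
Since P[∪ A_i] ≤ 1/14 < 1, the complement has P[∩ A_i^c] ≥ 1 − 1/14 = 13/14 > 0, so some outcome avoids every A_i.

23·p = 1/14 ≈ 0.0714286; existence CERTIFIED by the union bound.


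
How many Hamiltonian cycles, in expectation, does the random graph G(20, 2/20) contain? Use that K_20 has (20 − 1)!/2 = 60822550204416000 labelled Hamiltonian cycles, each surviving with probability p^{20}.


K_20 has (20 − 1)!/2 = 60822550204416000 labelled Hamiltonian cycles.
For each such Hamiltonian cycle H, let X_H = 1 if all 20 edges of H are present in G. Then P[X_H = 1] = p^{20} = (1/10)^{20} = 1/100000000000000000000.
Summing the indicators: E[X] = Σ_H E[X_H] = 60822550204416000 · p^{20} = 60822550204416000 · 1/100000000000000000000 = 14849255421/24414062500000.
Numerically: E[X] ≈ 0.000608226.

E[X] = 60822550204416000 · (1/10)^{20} = 14849255421/24414062500000 ≈ 0.000608226.


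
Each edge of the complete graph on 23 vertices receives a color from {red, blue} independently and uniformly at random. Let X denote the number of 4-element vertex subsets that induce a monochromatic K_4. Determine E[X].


Let X = Σ_S X_S over the C(23, 4) = 8855 subsets S of size 4, where X_S = 1 if the K_4 on S is monochromatic.
For a fixed S, the K_4 on S has C(4, 2) = 6 edges. P[all 6 edges red] = (1/2)^6, and likewise for blue, so P[monochromatic] = 2·(1/2)^6 = 2^{1 − 6} = 1/32.
By linearity of expectation: E[X] = C(23, 4) · 2^{1 − 6} = 8855 · 1/32 = 8855/32.
Numerically: E[X] ≈ 276.719.

E[X] = C(23,4)·2^(1−C(4,2)) = 8855/32 ≈ 276.719.


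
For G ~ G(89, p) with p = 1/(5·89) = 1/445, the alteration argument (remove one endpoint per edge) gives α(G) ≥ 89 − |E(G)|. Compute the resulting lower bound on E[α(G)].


E[|E(G)|] = C(89, 2)·p = 3916 · (1/445) = 44/5.
E[α(G)] ≥ n − E[|E(G)|] = 89 − 44/5 = 401/5.
Numerically: ≈ 80.2000.
(This is only a lower bound; the true E[α(G)] may be larger.)

E[α(G)] ≥ 401/5 ≈ 80.2000.


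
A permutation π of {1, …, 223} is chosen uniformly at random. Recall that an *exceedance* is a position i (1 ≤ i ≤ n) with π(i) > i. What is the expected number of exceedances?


Write X = Σ_{i=1}^{223} X_i, where X_i = 1_{π(i) > i}.
For each fixed i, π(i) is uniform over {1, …, 223} (marginal of a uniform permutation), so P[π(i) > i] = (n − i)/n. Summing: Σ_{i=1}^{223} (n − i)/n = (0 + 1 + … + 222)/223 = 223(223 − 1)/(2·223) = (223 − 1)/2.
Hence E[X] = Σ_{i=1}^{223} (223 − i)/223 = 111 ≈ 111.000.

E[X] = 111 = 111.000.


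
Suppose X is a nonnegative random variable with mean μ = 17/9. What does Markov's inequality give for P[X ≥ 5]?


μ = E[X] = 17/9, a = 5.
Markov: P[X ≥ 5] ≤ μ/a = (17/9)/5 = 17/45.
Numerically: ≈ 0.377778.
(Since a = 5 > μ = 1.888889, the bound 17/45 is < 1 and informative.)

P[X ≥ 5] ≤ 17/45 ≈ 0.377778.


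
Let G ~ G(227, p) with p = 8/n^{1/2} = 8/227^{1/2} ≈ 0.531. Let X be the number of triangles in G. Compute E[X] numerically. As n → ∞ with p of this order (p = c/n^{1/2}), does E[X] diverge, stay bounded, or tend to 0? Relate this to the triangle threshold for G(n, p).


Number of potential triangles: C(227, 3) = 1923825.
Each occurs with probability p³ ≈ (0.531)³ ≈ 1.497032e-01.
By linearity: E[X] = C(227, 3)·p³ ≈ 1923825 · 1.497032e-01 ≈ 288002.8194.
Since α = 1/2 < 1, p = c/n^{1/2} ≫ 1/n is above the triangle threshold p ~ 1/n. Asymptotically E[X] ~ (c³/6)·n^{3(1−α)} = (8³/6)·n^{1.5} → ∞; triangles are abundant w.h.p.

E[X] ≈ 288002.8194; in regime p = Θ(1/n^{1/2}) E[X] diverges (above the triangle threshold p ~ 1/n).


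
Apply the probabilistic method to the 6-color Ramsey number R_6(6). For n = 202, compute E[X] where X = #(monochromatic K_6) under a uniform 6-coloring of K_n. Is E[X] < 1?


E[X] = C(202, 6) · 6^{1 − 15} = 87544611330 · 6^{−14} = 87544611330/78364164096.
As a reduced fraction: E[X] = 14590768555/13060694016 ≈ 1.11715.
Is E[X] < 1? NO.
Since E[X] ≥ 1, the first-moment bound is inconclusive at n = 202; it does NOT by itself certify R_6(6) > 202.

E[X] = 14590768555/13060694016 ≈ 1.11715; E[X] ≥ 1; first-moment method inconclusive here.


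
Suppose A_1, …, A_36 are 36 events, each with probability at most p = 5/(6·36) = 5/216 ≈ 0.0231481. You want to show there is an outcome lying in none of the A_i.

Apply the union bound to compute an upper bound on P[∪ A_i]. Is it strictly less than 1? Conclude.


Union bound: P[∪_{i=1}^{36} A_i] ≤ Σ_i P[A_i] ≤ 36·p = 36·(5/216) = 5/6.
Numerically: 5/6 ≈ 0.8333333.
Is 5/6 < 1? YES.
Since P[∪ A_i] ≤ 5/6 < 1, the complement has P[∩ A_i^c] ≥ 1 − 5/6 = 1/6 > 0, so some outcome avoids every A_i.

36·p = 5/6 ≈ 0.8333333; existence CERTIFIED by the union bound.


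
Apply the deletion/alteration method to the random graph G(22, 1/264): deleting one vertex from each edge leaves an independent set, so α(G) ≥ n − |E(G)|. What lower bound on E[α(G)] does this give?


E[|E(G)|] = C(22, 2)·p = 231 · (1/264) = 7/8.
E[α(G)] ≥ n − E[|E(G)|] = 22 − 7/8 = 169/8.
Numerically: ≈ 21.125000.
(This is only a lower bound; the true E[α(G)] may be larger.)

E[α(G)] ≥ 169/8 ≈ 21.125000.


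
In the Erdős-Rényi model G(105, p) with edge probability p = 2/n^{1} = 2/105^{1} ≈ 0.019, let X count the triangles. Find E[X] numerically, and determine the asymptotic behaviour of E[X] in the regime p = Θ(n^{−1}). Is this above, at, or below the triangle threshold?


Number of potential triangles: C(105, 3) = 187460.
Each occurs with probability p³ ≈ (0.019)³ ≈ 6.91070e-06.
By linearity: E[X] = C(105, 3)·p³ ≈ 187460 · 6.91070e-06 ≈ 1.295.
Here α = 1, so p = 2/n is exactly at the triangle threshold p ~ 1/n. Asymptotically E[X] → c³/6 = 2³/6 = 4/3 ≈ 1.333, a bounded constant. In this regime the triangle count is asymptotically Poisson(c³/6).

E[X] ≈ 1.295; in regime p = Θ(1/n^{1}) E[X] stays bounded (at the triangle threshold p ~ 1/n).
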